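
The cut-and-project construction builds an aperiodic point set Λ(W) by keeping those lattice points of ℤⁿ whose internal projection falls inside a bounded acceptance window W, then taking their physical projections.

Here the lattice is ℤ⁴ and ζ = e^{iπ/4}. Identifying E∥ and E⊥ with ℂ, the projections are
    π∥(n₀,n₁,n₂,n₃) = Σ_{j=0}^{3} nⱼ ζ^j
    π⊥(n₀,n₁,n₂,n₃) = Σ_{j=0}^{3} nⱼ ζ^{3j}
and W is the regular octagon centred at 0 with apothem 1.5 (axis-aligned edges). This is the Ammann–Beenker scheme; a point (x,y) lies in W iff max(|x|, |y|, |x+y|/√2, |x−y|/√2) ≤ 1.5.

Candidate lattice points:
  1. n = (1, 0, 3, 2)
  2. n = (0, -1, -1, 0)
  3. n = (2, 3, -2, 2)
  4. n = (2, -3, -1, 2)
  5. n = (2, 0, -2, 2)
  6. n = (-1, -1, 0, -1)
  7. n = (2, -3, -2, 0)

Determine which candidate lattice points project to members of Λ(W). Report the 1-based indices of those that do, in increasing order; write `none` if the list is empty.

Internal map: ζ^{3j} for j=0..3 gives (1,0), (−√2/2,√2/2), (0,−1), (√2/2,√2/2).
#1 (1, 0, 3, 2): internal (2.414214, -1.585786); octagon support 2.828427 vs apothem 1.5 → ∉ W
#2 (0, -1, -1, 0): internal (0.707107, 0.292893); octagon support 0.707107 vs apothem 1.5 → ∈ W
#3 (2, 3, -2, 2): internal (1.292893, 5.535534); octagon support 5.535534 vs apothem 1.5 → ∉ W
#4 (2, -3, -1, 2): internal (5.535534, 0.292893); octagon support 5.535534 vs apothem 1.5 → ∉ W
#5 (2, 0, -2, 2): internal (3.414214, 3.414214); octagon support 4.828427 vs apothem 1.5 → ∉ W
#6 (-1, -1, 0, -1): internal (-1.000000, -1.414214); octagon support 1.707107 vs apothem 1.5 → ∉ W
#7 (2, -3, -2, 0): internal (4.121320, -0.121320); octagon support 4.121320 vs apothem 1.5 → ∉ W

2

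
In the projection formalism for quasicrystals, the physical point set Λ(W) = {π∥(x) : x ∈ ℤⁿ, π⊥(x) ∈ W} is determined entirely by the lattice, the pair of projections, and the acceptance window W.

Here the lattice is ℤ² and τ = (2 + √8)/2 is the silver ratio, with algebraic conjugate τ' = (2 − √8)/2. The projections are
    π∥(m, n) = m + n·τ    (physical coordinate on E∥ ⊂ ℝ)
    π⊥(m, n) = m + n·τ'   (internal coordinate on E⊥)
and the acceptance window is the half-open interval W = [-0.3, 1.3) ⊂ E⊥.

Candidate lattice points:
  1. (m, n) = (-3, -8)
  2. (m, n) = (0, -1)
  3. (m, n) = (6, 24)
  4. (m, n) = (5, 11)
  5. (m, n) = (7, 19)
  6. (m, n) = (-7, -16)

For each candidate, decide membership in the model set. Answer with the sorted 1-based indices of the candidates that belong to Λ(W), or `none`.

1, 2, 4

Numerically τ ≈ 2.4142 and τ' = −1/τ ≈ -0.4142.
[1] lift (-3,-8): star map gives 0.3137; window check -0.3 ≤ 0.3137 < 1.3 is true → IN Λ
[2] lift (0,-1): star map gives 0.4142; window check -0.3 ≤ 0.4142 < 1.3 is true → IN Λ
[3] lift (6,24): star map gives -3.9411; window check -0.3 ≤ -3.9411 < 1.3 is false → out
[4] lift (5,11): star map gives 0.4437; window check -0.3 ≤ 0.4437 < 1.3 is true → IN Λ
[5] lift (7,19): star map gives -0.8701; window check -0.3 ≤ -0.8701 < 1.3 is false → out
[6] lift (-7,-16): star map gives -0.3726; window check -0.3 ≤ -0.3726 < 1.3 is false → out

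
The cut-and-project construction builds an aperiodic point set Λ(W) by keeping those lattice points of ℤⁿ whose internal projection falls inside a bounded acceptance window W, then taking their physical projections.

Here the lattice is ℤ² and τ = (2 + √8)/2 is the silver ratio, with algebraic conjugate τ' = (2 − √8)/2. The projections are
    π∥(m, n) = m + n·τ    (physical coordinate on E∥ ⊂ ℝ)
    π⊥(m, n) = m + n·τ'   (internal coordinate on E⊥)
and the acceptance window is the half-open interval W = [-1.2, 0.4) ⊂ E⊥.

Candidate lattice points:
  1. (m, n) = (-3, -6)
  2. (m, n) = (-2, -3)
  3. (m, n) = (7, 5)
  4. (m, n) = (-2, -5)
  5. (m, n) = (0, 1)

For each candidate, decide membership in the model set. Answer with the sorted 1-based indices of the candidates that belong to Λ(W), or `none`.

τ' = (2−√8)/2 ≈ -0.41421.
[1] lift (-3,-6): star map gives -0.51472; window check -1.2 ≤ -0.51472 < 0.4 is true → IN Λ
[2] lift (-2,-3): star map gives -0.75736; window check -1.2 ≤ -0.75736 < 0.4 is true → IN Λ
[3] lift (7,5): star map gives 4.92893; window check -1.2 ≤ 4.92893 < 0.4 is false → out
[4] lift (-2,-5): star map gives 0.07107; window check -1.2 ≤ 0.07107 < 0.4 is true → IN Λ
[5] lift (0,1): star map gives -0.41421; window check -1.2 ≤ -0.41421 < 0.4 is true → IN Λ

1, 2, 4, 5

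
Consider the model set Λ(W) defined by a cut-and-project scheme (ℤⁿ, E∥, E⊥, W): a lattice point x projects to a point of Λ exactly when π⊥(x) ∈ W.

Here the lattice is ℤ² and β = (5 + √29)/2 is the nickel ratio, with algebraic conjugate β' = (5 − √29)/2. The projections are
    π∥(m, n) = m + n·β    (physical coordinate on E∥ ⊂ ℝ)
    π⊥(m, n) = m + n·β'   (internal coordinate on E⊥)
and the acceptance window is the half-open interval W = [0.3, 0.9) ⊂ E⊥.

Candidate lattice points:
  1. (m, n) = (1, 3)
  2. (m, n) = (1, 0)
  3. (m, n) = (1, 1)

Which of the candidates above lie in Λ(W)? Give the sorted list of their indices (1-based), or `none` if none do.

1, 3

β' = (5−√29)/2 ≈ -0.19258.
#1 (1,3): internal coord 1 + (3)·β' = +0.42225; +0.42225 ∈ [0.3, 0.9) → IN Λ
#2 (1,0): internal coord 1 + (0)·β' = +1.00000; +1.00000 ∉ [0.3, 0.9) → out
#3 (1,1): internal coord 1 + (1)·β' = +0.80742; +0.80742 ∈ [0.3, 0.9) → IN Λ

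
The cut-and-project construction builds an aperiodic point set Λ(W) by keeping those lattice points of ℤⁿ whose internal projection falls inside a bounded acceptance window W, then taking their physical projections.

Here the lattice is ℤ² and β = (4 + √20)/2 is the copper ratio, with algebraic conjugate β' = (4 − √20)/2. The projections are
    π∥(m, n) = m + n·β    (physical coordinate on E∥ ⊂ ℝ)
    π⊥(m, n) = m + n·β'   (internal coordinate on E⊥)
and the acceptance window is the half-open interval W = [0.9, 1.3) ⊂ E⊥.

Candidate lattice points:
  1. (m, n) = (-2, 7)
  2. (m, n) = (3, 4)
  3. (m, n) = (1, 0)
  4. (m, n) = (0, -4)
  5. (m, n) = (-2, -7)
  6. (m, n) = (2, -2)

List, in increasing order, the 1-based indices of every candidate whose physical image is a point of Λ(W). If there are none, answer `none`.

β' = (4−√20)/2 ≈ -0.23607.
candidate 1: (m,n)=(-2,7) → π∥ = -2+7·β ≈ 27.65248, π⊥ = -2+7·β' ≈ -3.65248 ∉ [0.9, 1.3) ⇒ out
candidate 2: (m,n)=(3,4) → π∥ = 3+4·β ≈ 19.94427, π⊥ = 3+4·β' ≈ 2.05573 ∉ [0.9, 1.3) ⇒ out
candidate 3: (m,n)=(1,0) → π∥ = 1+0·β ≈ 1.00000, π⊥ = 1+0·β' ≈ 1.00000 ∈ [0.9, 1.3) ⇒ IN Λ
candidate 4: (m,n)=(0,-4) → π∥ = 0-4·β ≈ -16.94427, π⊥ = 0-4·β' ≈ 0.94427 ∈ [0.9, 1.3) ⇒ IN Λ
candidate 5: (m,n)=(-2,-7) → π∥ = -2-7·β ≈ -31.65248, π⊥ = -2-7·β' ≈ -0.34752 ∉ [0.9, 1.3) ⇒ out
candidate 6: (m,n)=(2,-2) → π∥ = 2-2·β ≈ -6.47214, π⊥ = 2-2·β' ≈ 2.47214 ∉ [0.9, 1.3) ⇒ out

3, 4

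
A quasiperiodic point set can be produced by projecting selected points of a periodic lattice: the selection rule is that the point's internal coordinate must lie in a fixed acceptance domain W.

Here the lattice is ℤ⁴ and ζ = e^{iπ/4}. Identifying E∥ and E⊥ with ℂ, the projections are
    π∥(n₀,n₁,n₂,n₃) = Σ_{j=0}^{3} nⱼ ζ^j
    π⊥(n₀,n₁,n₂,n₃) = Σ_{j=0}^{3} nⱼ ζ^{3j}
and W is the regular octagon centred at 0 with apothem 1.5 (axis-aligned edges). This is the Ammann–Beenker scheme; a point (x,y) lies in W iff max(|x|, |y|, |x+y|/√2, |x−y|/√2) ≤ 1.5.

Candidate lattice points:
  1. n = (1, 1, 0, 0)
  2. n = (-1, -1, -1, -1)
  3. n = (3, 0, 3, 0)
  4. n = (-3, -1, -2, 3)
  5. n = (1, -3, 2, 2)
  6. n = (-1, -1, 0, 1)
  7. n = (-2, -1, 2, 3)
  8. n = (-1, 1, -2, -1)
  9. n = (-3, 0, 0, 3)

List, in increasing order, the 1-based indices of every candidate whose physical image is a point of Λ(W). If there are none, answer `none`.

1, 2, 6, 7

With ζ = e^{iπ/4} the internal vectors are ζ^0,ζ^3,ζ^6,ζ^9.
#1 (1, 1, 0, 0): internal (0.2929, 0.7071); octagon support 0.7071 vs apothem 1.5 → ∈ W
#2 (-1, -1, -1, -1): internal (-1.0000, -0.4142); octagon support 1.0000 vs apothem 1.5 → ∈ W
#3 (3, 0, 3, 0): internal (3.0000, -3.0000); octagon support 4.2426 vs apothem 1.5 → ∉ W
#4 (-3, -1, -2, 3): internal (-0.1716, 3.4142); octagon support 3.4142 vs apothem 1.5 → ∉ W
#5 (1, -3, 2, 2): internal (4.5355, -2.7071); octagon support 5.1213 vs apothem 1.5 → ∉ W
#6 (-1, -1, 0, 1): internal (0.4142, 0.0000); octagon support 0.4142 vs apothem 1.5 → ∈ W
#7 (-2, -1, 2, 3): internal (0.8284, -0.5858); octagon support 1.0000 vs apothem 1.5 → ∈ W
#8 (-1, 1, -2, -1): internal (-2.4142, 2.0000); octagon support 3.1213 vs apothem 1.5 → ∉ W
#9 (-3, 0, 0, 3): internal (-0.8787, 2.1213); octagon support 2.1213 vs apothem 1.5 → ∉ W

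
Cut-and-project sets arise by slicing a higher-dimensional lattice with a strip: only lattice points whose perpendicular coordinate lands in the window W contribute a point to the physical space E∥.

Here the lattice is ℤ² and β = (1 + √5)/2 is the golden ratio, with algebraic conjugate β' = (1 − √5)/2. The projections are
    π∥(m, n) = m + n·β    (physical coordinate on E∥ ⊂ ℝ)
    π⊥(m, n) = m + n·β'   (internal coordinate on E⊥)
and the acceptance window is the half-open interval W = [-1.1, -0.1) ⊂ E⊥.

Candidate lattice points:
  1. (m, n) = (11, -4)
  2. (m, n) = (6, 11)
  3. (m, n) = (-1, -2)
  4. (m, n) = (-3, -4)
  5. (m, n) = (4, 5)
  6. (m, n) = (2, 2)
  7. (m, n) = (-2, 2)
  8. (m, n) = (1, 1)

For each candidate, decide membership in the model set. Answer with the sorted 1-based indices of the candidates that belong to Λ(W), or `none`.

β' = (1−√5)/2 ≈ -0.618034.
#1 (11,-4): internal coord 11 + (-4)·β' = +13.472136; +13.472136 ∉ [-1.1, -0.1) → out
#2 (6,11): internal coord 6 + (11)·β' = -0.798374; -0.798374 ∈ [-1.1, -0.1) → IN Λ
#3 (-1,-2): internal coord -1 + (-2)·β' = +0.236068; +0.236068 ∉ [-1.1, -0.1) → out
#4 (-3,-4): internal coord -3 + (-4)·β' = -0.527864; -0.527864 ∈ [-1.1, -0.1) → IN Λ
#5 (4,5): internal coord 4 + (5)·β' = +0.909830; +0.909830 ∉ [-1.1, -0.1) → out
#6 (2,2): internal coord 2 + (2)·β' = +0.763932; +0.763932 ∉ [-1.1, -0.1) → out
#7 (-2,2): internal coord -2 + (2)·β' = -3.236068; -3.236068 ∉ [-1.1, -0.1) → out
#8 (1,1): internal coord 1 + (1)·β' = +0.381966; +0.381966 ∉ [-1.1, -0.1) → out

2, 4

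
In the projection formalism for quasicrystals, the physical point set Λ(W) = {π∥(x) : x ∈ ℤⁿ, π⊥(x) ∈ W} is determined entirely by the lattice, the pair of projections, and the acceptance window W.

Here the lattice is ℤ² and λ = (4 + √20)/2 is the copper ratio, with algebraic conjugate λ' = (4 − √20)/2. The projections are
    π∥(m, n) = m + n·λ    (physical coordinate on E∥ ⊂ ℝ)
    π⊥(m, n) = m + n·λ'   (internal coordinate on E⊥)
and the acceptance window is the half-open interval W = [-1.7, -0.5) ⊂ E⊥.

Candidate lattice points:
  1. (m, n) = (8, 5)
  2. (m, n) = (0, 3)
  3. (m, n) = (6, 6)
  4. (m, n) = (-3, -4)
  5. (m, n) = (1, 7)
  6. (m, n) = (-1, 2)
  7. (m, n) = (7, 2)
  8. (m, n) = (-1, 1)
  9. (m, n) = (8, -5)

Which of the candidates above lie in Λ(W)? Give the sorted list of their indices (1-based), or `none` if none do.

Compute λ' = (4−√20)/2 = -0.2361, so π⊥(m,n) = m -0.2361·n.
[1] lift (8,5): star map gives 6.8197; window check -1.7 ≤ 6.8197 < -0.5 is false → out
[2] lift (0,3): star map gives -0.7082; window check -1.7 ≤ -0.7082 < -0.5 is true → IN Λ
[3] lift (6,6): star map gives 4.5836; window check -1.7 ≤ 4.5836 < -0.5 is false → out
[4] lift (-3,-4): star map gives -2.0557; window check -1.7 ≤ -2.0557 < -0.5 is false → out
[5] lift (1,7): star map gives -0.6525; window check -1.7 ≤ -0.6525 < -0.5 is true → IN Λ
[6] lift (-1,2): star map gives -1.4721; window check -1.7 ≤ -1.4721 < -0.5 is true → IN Λ
[7] lift (7,2): star map gives 6.5279; window check -1.7 ≤ 6.5279 < -0.5 is false → out
[8] lift (-1,1): star map gives -1.2361; window check -1.7 ≤ -1.2361 < -0.5 is true → IN Λ
[9] lift (8,-5): star map gives 9.1803; window check -1.7 ≤ 9.1803 < -0.5 is false → out

2, 5, 6, 8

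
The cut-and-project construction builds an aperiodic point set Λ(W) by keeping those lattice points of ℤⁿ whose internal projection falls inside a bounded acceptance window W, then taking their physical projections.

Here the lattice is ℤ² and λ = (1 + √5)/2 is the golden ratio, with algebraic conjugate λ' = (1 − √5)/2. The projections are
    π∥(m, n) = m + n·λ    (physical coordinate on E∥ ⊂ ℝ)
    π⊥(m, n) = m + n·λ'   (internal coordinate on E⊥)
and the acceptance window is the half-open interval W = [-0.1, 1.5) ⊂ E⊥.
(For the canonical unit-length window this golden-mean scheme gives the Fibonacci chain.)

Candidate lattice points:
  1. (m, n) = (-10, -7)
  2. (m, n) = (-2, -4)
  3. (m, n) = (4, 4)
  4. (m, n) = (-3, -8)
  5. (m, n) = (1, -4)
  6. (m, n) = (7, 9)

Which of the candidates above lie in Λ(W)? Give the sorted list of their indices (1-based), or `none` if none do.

λ' = (1−√5)/2 ≈ -0.6180.
#1 (-10,-7): internal coord -10 + (-7)·λ' = -5.6738; -5.6738 ∉ [-0.1, 1.5) → out
#2 (-2,-4): internal coord -2 + (-4)·λ' = +0.4721; +0.4721 ∈ [-0.1, 1.5) → IN Λ
#3 (4,4): internal coord 4 + (4)·λ' = +1.5279; +1.5279 ∉ [-0.1, 1.5) → out
#4 (-3,-8): internal coord -3 + (-8)·λ' = +1.9443; +1.9443 ∉ [-0.1, 1.5) → out
#5 (1,-4): internal coord 1 + (-4)·λ' = +3.4721; +3.4721 ∉ [-0.1, 1.5) → out
#6 (7,9): internal coord 7 + (9)·λ' = +1.4377; +1.4377 ∈ [-0.1, 1.5) → IN Λ

2, 6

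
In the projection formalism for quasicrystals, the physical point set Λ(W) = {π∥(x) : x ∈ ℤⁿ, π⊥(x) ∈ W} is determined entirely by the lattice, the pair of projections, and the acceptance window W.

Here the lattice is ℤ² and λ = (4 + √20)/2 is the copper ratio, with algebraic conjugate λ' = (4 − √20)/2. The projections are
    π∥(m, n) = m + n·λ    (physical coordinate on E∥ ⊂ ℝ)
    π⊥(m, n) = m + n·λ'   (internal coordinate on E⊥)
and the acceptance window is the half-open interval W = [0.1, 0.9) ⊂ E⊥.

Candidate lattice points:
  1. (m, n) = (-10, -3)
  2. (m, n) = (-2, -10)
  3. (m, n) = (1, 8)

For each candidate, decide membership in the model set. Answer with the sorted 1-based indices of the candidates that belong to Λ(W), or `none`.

2

λ' = (4−√20)/2 ≈ -0.2361.
#1 (-10,-3): internal coord -10 + (-3)·λ' = -9.2918; -9.2918 ∉ [0.1, 0.9) → out
#2 (-2,-10): internal coord -2 + (-10)·λ' = +0.3607; +0.3607 ∈ [0.1, 0.9) → IN Λ
#3 (1,8): internal coord 1 + (8)·λ' = -0.8885; -0.8885 ∉ [0.1, 0.9) → out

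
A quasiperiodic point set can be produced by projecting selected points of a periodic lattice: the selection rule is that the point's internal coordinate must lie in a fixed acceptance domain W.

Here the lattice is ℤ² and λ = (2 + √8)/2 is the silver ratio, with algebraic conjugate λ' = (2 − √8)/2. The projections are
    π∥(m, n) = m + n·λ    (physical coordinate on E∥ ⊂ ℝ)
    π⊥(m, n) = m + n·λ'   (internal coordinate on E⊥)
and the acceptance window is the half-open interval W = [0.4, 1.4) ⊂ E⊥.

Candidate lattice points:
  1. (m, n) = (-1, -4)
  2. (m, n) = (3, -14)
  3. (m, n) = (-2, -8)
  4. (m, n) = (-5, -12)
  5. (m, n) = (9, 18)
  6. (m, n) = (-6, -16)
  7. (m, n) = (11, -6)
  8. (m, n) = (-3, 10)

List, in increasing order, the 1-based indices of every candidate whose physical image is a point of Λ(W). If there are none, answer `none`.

Compute λ' = (2−√8)/2 = -0.414214, so π⊥(m,n) = m -0.414214·n.
[1] lift (-1,-4): star map gives 0.656854; window check 0.4 ≤ 0.656854 < 1.4 is true → IN Λ
[2] lift (3,-14): star map gives 8.798990; window check 0.4 ≤ 8.798990 < 1.4 is false → out
[3] lift (-2,-8): star map gives 1.313708; window check 0.4 ≤ 1.313708 < 1.4 is true → IN Λ
[4] lift (-5,-12): star map gives -0.029437; window check 0.4 ≤ -0.029437 < 1.4 is false → out
[5] lift (9,18): star map gives 1.544156; window check 0.4 ≤ 1.544156 < 1.4 is false → out
[6] lift (-6,-16): star map gives 0.627417; window check 0.4 ≤ 0.627417 < 1.4 is true → IN Λ
[7] lift (11,-6): star map gives 13.485281; window check 0.4 ≤ 13.485281 < 1.4 is false → out
[8] lift (-3,10): star map gives -7.142136; window check 0.4 ≤ -7.142136 < 1.4 is false → out

1, 3, 6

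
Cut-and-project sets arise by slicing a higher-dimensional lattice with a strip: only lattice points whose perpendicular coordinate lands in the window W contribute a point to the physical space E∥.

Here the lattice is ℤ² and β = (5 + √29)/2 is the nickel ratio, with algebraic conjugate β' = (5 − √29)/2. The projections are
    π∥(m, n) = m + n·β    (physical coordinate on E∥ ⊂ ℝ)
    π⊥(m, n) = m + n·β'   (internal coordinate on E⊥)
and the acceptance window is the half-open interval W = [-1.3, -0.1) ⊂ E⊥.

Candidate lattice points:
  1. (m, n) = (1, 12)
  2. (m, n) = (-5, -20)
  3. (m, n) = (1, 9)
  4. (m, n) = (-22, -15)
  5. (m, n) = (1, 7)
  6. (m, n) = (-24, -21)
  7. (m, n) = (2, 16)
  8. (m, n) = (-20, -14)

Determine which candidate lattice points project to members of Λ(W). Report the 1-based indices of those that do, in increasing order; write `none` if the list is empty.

β' = (5−√29)/2 ≈ -0.192582.
#1 (1,12): internal coord 1 + (12)·β' = -1.310989; -1.310989 ∉ [-1.3, -0.1) → out
#2 (-5,-20): internal coord -5 + (-20)·β' = -1.148352; -1.148352 ∈ [-1.3, -0.1) → IN Λ
#3 (1,9): internal coord 1 + (9)·β' = -0.733242; -0.733242 ∈ [-1.3, -0.1) → IN Λ
#4 (-22,-15): internal coord -22 + (-15)·β' = -19.111264; -19.111264 ∉ [-1.3, -0.1) → out
#5 (1,7): internal coord 1 + (7)·β' = -0.348077; -0.348077 ∈ [-1.3, -0.1) → IN Λ
#6 (-24,-21): internal coord -24 + (-21)·β' = -19.955770; -19.955770 ∉ [-1.3, -0.1) → out
#7 (2,16): internal coord 2 + (16)·β' = -1.081318; -1.081318 ∈ [-1.3, -0.1) → IN Λ
#8 (-20,-14): internal coord -20 + (-14)·β' = -17.303846; -17.303846 ∉ [-1.3, -0.1) → out

2, 3, 5, 7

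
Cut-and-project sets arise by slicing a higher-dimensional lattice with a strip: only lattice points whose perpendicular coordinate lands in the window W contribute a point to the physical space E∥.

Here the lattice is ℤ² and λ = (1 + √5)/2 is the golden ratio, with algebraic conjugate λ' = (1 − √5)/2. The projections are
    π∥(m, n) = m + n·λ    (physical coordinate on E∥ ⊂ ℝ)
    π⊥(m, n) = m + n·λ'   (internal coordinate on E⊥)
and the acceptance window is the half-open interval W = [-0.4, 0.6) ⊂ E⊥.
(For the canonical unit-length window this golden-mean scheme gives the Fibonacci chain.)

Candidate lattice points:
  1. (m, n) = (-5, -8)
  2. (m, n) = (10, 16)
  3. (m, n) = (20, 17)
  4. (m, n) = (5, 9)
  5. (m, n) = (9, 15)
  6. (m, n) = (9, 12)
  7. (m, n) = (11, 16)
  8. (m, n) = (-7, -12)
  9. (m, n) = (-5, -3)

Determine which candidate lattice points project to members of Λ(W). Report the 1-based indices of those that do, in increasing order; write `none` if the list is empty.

Compute λ' = (1−√5)/2 = -0.61803, so π⊥(m,n) = m -0.61803·n.
[1] lift (-5,-8): star map gives -0.05573; window check -0.4 ≤ -0.05573 < 0.6 is true → IN Λ
[2] lift (10,16): star map gives 0.11146; window check -0.4 ≤ 0.11146 < 0.6 is true → IN Λ
[3] lift (20,17): star map gives 9.49342; window check -0.4 ≤ 9.49342 < 0.6 is false → out
[4] lift (5,9): star map gives -0.56231; window check -0.4 ≤ -0.56231 < 0.6 is false → out
[5] lift (9,15): star map gives -0.27051; window check -0.4 ≤ -0.27051 < 0.6 is true → IN Λ
[6] lift (9,12): star map gives 1.58359; window check -0.4 ≤ 1.58359 < 0.6 is false → out
[7] lift (11,16): star map gives 1.11146; window check -0.4 ≤ 1.11146 < 0.6 is false → out
[8] lift (-7,-12): star map gives 0.41641; window check -0.4 ≤ 0.41641 < 0.6 is true → IN Λ
[9] lift (-5,-3): star map gives -3.14590; window check -0.4 ≤ -3.14590 < 0.6 is false → out

1, 2, 5, 8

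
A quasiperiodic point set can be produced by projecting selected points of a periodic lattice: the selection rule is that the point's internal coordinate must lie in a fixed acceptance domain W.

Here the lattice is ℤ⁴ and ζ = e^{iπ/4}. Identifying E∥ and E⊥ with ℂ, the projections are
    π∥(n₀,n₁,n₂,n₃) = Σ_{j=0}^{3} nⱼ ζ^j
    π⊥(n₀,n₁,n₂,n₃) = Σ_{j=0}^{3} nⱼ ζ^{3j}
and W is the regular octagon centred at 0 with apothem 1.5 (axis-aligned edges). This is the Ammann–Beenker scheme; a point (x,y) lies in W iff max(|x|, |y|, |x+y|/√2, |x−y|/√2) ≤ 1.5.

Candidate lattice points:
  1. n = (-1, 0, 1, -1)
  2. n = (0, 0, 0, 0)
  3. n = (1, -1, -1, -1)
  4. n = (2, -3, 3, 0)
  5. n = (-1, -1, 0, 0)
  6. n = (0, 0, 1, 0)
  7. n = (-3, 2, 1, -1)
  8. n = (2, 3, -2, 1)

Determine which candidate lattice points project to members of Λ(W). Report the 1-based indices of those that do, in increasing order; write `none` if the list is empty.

2, 3, 5, 6

π⊥(n) = n₀ + n₁ζ³ + n₂ζ⁶ + n₃ζ⁹ where ζ = e^{iπ/4}.
#1 (-1, 0, 1, -1): internal (-1.707107, -1.707107); octagon support 2.414214 vs apothem 1.5 → ∉ W
#2 (0, 0, 0, 0): internal (0.000000, 0.000000); octagon support 0.000000 vs apothem 1.5 → ∈ W
#3 (1, -1, -1, -1): internal (1.000000, -0.414214); octagon support 1.000000 vs apothem 1.5 → ∈ W
#4 (2, -3, 3, 0): internal (4.121320, -5.121320); octagon support 6.535534 vs apothem 1.5 → ∉ W
#5 (-1, -1, 0, 0): internal (-0.292893, -0.707107); octagon support 0.707107 vs apothem 1.5 → ∈ W
#6 (0, 0, 1, 0): internal (0.000000, -1.000000); octagon support 1.000000 vs apothem 1.5 → ∈ W
#7 (-3, 2, 1, -1): internal (-5.121320, -0.292893); octagon support 5.121320 vs apothem 1.5 → ∉ W
#8 (2, 3, -2, 1): internal (0.585786, 4.828427); octagon support 4.828427 vs apothem 1.5 → ∉ W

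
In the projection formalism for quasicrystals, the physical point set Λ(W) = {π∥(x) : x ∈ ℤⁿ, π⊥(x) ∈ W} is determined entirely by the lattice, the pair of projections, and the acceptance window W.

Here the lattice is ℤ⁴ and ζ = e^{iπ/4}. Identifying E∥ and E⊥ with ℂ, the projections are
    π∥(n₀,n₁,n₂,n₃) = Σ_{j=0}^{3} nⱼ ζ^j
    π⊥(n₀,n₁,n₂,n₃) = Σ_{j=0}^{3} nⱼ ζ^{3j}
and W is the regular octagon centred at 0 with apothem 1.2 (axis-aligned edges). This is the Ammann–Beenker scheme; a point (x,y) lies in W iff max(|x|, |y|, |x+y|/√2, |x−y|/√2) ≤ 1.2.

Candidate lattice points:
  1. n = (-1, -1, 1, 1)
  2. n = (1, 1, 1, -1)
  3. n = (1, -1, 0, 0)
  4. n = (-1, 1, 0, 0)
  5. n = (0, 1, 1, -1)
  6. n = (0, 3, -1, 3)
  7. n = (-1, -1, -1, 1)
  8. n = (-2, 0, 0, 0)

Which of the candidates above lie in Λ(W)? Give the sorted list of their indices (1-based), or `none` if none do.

π⊥(n) = n₀ + n₁ζ³ + n₂ζ⁶ + n₃ζ⁹ where ζ = e^{iπ/4}.
#1 (-1, -1, 1, 1): internal (0.4142, -1.0000); octagon support 1.0000 vs apothem 1.2 → ∈ W
#2 (1, 1, 1, -1): internal (-0.4142, -1.0000); octagon support 1.0000 vs apothem 1.2 → ∈ W
#3 (1, -1, 0, 0): internal (1.7071, -0.7071); octagon support 1.7071 vs apothem 1.2 → ∉ W
#4 (-1, 1, 0, 0): internal (-1.7071, 0.7071); octagon support 1.7071 vs apothem 1.2 → ∉ W
#5 (0, 1, 1, -1): internal (-1.4142, -1.0000); octagon support 1.7071 vs apothem 1.2 → ∉ W
#6 (0, 3, -1, 3): internal (0.0000, 5.2426); octagon support 5.2426 vs apothem 1.2 → ∉ W
#7 (-1, -1, -1, 1): internal (0.4142, 1.0000); octagon support 1.0000 vs apothem 1.2 → ∈ W
#8 (-2, 0, 0, 0): internal (-2.0000, 0.0000); octagon support 2.0000 vs apothem 1.2 → ∉ W

1, 2, 7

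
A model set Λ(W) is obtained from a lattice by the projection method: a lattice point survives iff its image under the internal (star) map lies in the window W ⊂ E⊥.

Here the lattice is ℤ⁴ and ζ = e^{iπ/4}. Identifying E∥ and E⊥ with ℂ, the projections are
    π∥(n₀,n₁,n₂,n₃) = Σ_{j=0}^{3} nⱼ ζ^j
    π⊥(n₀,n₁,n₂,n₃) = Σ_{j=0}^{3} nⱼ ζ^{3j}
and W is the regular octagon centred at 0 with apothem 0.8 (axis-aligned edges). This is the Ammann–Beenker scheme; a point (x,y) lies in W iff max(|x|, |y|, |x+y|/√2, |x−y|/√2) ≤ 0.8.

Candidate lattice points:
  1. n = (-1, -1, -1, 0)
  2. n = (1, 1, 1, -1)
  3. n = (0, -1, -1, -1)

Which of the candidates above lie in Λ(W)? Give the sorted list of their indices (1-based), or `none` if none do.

Internal map: ζ^{3j} for j=0..3 gives (1,0), (−√2/2,√2/2), (0,−1), (√2/2,√2/2).
candidate 1: n = (-1, -1, -1, 0) → π⊥ ≈ (-0.292893, +0.292893); max(|x|,|y|,|x±y|/√2) = 0.414214 ≤ 0.8 ⇒ ∈ W
candidate 2: n = (1, 1, 1, -1) → π⊥ ≈ (-0.414214, -1.000000); max(|x|,|y|,|x±y|/√2) = 1.000000 > 0.8 ⇒ ∉ W
candidate 3: n = (0, -1, -1, -1) → π⊥ ≈ (+0.000000, -0.414214); max(|x|,|y|,|x±y|/√2) = 0.414214 ≤ 0.8 ⇒ ∈ W

1, 3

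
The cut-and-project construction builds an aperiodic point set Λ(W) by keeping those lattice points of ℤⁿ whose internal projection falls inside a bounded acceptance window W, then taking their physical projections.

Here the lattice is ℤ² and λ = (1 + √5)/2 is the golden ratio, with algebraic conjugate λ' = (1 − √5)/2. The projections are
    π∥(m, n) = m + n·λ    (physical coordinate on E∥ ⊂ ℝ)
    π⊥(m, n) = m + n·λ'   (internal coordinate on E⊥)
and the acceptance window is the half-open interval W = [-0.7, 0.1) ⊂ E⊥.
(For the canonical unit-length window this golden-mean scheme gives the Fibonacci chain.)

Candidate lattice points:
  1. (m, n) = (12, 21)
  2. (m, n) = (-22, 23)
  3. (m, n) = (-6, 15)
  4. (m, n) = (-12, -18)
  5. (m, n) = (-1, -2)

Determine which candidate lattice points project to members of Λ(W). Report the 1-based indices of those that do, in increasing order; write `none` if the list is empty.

none

Numerically λ ≈ 1.61803 and λ' = −1/λ ≈ -0.61803.
candidate 1: (m,n)=(12,21) → π∥ = 12+21·λ ≈ 45.97871, π⊥ = 12+21·λ' ≈ -0.97871 ∉ [-0.7, 0.1) ⇒ out
candidate 2: (m,n)=(-22,23) → π∥ = -22+23·λ ≈ 15.21478, π⊥ = -22+23·λ' ≈ -36.21478 ∉ [-0.7, 0.1) ⇒ out
candidate 3: (m,n)=(-6,15) → π∥ = -6+15·λ ≈ 18.27051, π⊥ = -6+15·λ' ≈ -15.27051 ∉ [-0.7, 0.1) ⇒ out
candidate 4: (m,n)=(-12,-18) → π∥ = -12-18·λ ≈ -41.12461, π⊥ = -12-18·λ' ≈ -0.87539 ∉ [-0.7, 0.1) ⇒ out
candidate 5: (m,n)=(-1,-2) → π∥ = -1-2·λ ≈ -4.23607, π⊥ = -1-2·λ' ≈ 0.23607 ∉ [-0.7, 0.1) ⇒ out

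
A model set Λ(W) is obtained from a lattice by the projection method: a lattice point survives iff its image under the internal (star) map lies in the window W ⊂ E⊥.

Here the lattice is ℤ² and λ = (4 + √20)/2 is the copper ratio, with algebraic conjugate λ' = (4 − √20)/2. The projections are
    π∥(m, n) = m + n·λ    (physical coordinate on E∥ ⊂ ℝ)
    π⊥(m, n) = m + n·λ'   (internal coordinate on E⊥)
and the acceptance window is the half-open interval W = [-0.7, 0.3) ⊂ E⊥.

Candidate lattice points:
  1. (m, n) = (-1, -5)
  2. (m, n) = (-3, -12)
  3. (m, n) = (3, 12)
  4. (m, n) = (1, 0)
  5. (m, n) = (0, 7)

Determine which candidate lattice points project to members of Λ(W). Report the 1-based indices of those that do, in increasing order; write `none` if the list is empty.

λ' = (4−√20)/2 ≈ -0.23607.
candidate 1: (m,n)=(-1,-5) → π∥ = -1-5·λ ≈ -22.18034, π⊥ = -1-5·λ' ≈ 0.18034 ∈ [-0.7, 0.3) ⇒ IN Λ
candidate 2: (m,n)=(-3,-12) → π∥ = -3-12·λ ≈ -53.83282, π⊥ = -3-12·λ' ≈ -0.16718 ∈ [-0.7, 0.3) ⇒ IN Λ
candidate 3: (m,n)=(3,12) → π∥ = 3+12·λ ≈ 53.83282, π⊥ = 3+12·λ' ≈ 0.16718 ∈ [-0.7, 0.3) ⇒ IN Λ
candidate 4: (m,n)=(1,0) → π∥ = 1+0·λ ≈ 1.00000, π⊥ = 1+0·λ' ≈ 1.00000 ∉ [-0.7, 0.3) ⇒ out
candidate 5: (m,n)=(0,7) → π∥ = 0+7·λ ≈ 29.65248, π⊥ = 0+7·λ' ≈ -1.65248 ∉ [-0.7, 0.3) ⇒ out

1, 2, 3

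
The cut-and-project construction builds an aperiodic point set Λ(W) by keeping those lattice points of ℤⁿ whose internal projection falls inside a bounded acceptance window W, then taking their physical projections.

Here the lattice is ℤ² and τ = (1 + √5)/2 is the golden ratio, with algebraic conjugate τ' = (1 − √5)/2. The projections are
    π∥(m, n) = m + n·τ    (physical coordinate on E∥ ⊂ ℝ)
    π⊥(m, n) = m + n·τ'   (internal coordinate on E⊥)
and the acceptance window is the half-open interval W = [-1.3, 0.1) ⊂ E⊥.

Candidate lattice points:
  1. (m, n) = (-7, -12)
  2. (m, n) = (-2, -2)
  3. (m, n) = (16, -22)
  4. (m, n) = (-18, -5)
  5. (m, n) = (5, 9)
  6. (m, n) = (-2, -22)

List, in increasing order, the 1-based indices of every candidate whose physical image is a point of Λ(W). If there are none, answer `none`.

2, 5

Numerically τ ≈ 1.6180 and τ' = −1/τ ≈ -0.6180.
candidate 1: (m,n)=(-7,-12) → π∥ = -7-12·τ ≈ -26.4164, π⊥ = -7-12·τ' ≈ 0.4164 ∉ [-1.3, 0.1) ⇒ out
candidate 2: (m,n)=(-2,-2) → π∥ = -2-2·τ ≈ -5.2361, π⊥ = -2-2·τ' ≈ -0.7639 ∈ [-1.3, 0.1) ⇒ IN Λ
candidate 3: (m,n)=(16,-22) → π∥ = 16-22·τ ≈ -19.5967, π⊥ = 16-22·τ' ≈ 29.5967 ∉ [-1.3, 0.1) ⇒ out
candidate 4: (m,n)=(-18,-5) → π∥ = -18-5·τ ≈ -26.0902, π⊥ = -18-5·τ' ≈ -14.9098 ∉ [-1.3, 0.1) ⇒ out
candidate 5: (m,n)=(5,9) → π∥ = 5+9·τ ≈ 19.5623, π⊥ = 5+9·τ' ≈ -0.5623 ∈ [-1.3, 0.1) ⇒ IN Λ
candidate 6: (m,n)=(-2,-22) → π∥ = -2-22·τ ≈ -37.5967, π⊥ = -2-22·τ' ≈ 11.5967 ∉ [-1.3, 0.1) ⇒ out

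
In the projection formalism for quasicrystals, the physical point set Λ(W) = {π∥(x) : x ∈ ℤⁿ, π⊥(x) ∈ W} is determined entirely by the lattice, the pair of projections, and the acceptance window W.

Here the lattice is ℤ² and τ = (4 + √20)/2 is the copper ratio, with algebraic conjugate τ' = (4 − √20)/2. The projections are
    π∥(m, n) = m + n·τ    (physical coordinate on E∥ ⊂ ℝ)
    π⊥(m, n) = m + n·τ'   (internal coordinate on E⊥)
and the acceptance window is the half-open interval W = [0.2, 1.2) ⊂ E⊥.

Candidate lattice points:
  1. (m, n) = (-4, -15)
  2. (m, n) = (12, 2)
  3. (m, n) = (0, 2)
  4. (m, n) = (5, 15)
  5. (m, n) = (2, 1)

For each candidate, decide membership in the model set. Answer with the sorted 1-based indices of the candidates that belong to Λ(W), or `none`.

τ' = (4−√20)/2 ≈ -0.23607.
[1] lift (-4,-15): star map gives -0.45898; window check 0.2 ≤ -0.45898 < 1.2 is false → out
[2] lift (12,2): star map gives 11.52786; window check 0.2 ≤ 11.52786 < 1.2 is false → out
[3] lift (0,2): star map gives -0.47214; window check 0.2 ≤ -0.47214 < 1.2 is false → out
[4] lift (5,15): star map gives 1.45898; window check 0.2 ≤ 1.45898 < 1.2 is false → out
[5] lift (2,1): star map gives 1.76393; window check 0.2 ≤ 1.76393 < 1.2 is false → out

none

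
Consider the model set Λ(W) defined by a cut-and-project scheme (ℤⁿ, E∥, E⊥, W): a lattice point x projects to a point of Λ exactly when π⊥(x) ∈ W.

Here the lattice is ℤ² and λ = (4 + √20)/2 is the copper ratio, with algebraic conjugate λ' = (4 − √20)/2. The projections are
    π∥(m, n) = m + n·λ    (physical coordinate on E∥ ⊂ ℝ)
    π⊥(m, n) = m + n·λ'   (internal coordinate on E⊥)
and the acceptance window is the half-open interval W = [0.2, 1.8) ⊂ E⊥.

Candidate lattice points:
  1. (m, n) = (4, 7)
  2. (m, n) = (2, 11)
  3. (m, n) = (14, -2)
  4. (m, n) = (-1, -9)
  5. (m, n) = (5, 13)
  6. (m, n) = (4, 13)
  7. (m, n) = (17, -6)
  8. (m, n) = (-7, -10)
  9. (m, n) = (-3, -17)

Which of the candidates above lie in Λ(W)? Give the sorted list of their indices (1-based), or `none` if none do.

4, 6, 9

λ' = (4−√20)/2 ≈ -0.236068.
candidate 1: (m,n)=(4,7) → π∥ = 4+7·λ ≈ 33.652476, π⊥ = 4+7·λ' ≈ 2.347524 ∉ [0.2, 1.8) ⇒ out
candidate 2: (m,n)=(2,11) → π∥ = 2+11·λ ≈ 48.596748, π⊥ = 2+11·λ' ≈ -0.596748 ∉ [0.2, 1.8) ⇒ out
candidate 3: (m,n)=(14,-2) → π∥ = 14-2·λ ≈ 5.527864, π⊥ = 14-2·λ' ≈ 14.472136 ∉ [0.2, 1.8) ⇒ out
candidate 4: (m,n)=(-1,-9) → π∥ = -1-9·λ ≈ -39.124612, π⊥ = -1-9·λ' ≈ 1.124612 ∈ [0.2, 1.8) ⇒ IN Λ
candidate 5: (m,n)=(5,13) → π∥ = 5+13·λ ≈ 60.068884, π⊥ = 5+13·λ' ≈ 1.931116 ∉ [0.2, 1.8) ⇒ out
candidate 6: (m,n)=(4,13) → π∥ = 4+13·λ ≈ 59.068884, π⊥ = 4+13·λ' ≈ 0.931116 ∈ [0.2, 1.8) ⇒ IN Λ
candidate 7: (m,n)=(17,-6) → π∥ = 17-6·λ ≈ -8.416408, π⊥ = 17-6·λ' ≈ 18.416408 ∉ [0.2, 1.8) ⇒ out
candidate 8: (m,n)=(-7,-10) → π∥ = -7-10·λ ≈ -49.360680, π⊥ = -7-10·λ' ≈ -4.639320 ∉ [0.2, 1.8) ⇒ out
candidate 9: (m,n)=(-3,-17) → π∥ = -3-17·λ ≈ -75.013156, π⊥ = -3-17·λ' ≈ 1.013156 ∈ [0.2, 1.8) ⇒ IN Λ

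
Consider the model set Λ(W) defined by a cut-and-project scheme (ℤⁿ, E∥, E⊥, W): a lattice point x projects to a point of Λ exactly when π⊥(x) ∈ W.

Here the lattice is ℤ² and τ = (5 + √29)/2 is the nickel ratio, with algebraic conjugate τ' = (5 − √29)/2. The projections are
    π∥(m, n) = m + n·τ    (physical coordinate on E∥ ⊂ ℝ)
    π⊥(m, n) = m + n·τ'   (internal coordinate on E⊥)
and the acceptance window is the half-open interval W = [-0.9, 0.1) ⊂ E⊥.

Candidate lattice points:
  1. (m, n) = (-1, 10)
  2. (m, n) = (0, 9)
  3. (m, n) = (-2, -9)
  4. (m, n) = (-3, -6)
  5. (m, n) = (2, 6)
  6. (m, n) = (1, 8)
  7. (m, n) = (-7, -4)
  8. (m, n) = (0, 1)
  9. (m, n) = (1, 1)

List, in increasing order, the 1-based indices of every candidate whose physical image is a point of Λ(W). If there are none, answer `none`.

Compute τ' = (5−√29)/2 = -0.1926, so π⊥(m,n) = m -0.1926·n.
[1] lift (-1,10): star map gives -2.9258; window check -0.9 ≤ -2.9258 < 0.1 is false → out
[2] lift (0,9): star map gives -1.7332; window check -0.9 ≤ -1.7332 < 0.1 is false → out
[3] lift (-2,-9): star map gives -0.2668; window check -0.9 ≤ -0.2668 < 0.1 is true → IN Λ
[4] lift (-3,-6): star map gives -1.8445; window check -0.9 ≤ -1.8445 < 0.1 is false → out
[5] lift (2,6): star map gives 0.8445; window check -0.9 ≤ 0.8445 < 0.1 is false → out
[6] lift (1,8): star map gives -0.5407; window check -0.9 ≤ -0.5407 < 0.1 is true → IN Λ
[7] lift (-7,-4): star map gives -6.2297; window check -0.9 ≤ -6.2297 < 0.1 is false → out
[8] lift (0,1): star map gives -0.1926; window check -0.9 ≤ -0.1926 < 0.1 is true → IN Λ
[9] lift (1,1): star map gives 0.8074; window check -0.9 ≤ 0.8074 < 0.1 is false → out

3, 6, 8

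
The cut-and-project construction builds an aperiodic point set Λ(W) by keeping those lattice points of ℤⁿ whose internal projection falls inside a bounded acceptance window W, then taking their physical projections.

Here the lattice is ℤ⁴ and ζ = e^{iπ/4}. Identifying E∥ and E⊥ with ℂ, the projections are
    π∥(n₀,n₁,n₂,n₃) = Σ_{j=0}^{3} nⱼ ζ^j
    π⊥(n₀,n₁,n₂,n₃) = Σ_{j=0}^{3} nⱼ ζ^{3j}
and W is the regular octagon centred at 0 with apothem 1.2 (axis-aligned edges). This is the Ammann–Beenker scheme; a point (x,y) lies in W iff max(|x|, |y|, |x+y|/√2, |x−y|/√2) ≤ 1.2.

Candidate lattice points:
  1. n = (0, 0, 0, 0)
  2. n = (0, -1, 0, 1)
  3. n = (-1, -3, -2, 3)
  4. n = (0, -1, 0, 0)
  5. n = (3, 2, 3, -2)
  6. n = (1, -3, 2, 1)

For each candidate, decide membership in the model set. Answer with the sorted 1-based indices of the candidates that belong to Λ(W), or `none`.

π⊥(n) = n₀ + n₁ζ³ + n₂ζ⁶ + n₃ζ⁹ where ζ = e^{iπ/4}.
#1 (0, 0, 0, 0): internal (0.0000, 0.0000); octagon support 0.0000 vs apothem 1.2 → ∈ W
#2 (0, -1, 0, 1): internal (1.4142, 0.0000); octagon support 1.4142 vs apothem 1.2 → ∉ W
#3 (-1, -3, -2, 3): internal (3.2426, 2.0000); octagon support 3.7071 vs apothem 1.2 → ∉ W
#4 (0, -1, 0, 0): internal (0.7071, -0.7071); octagon support 1.0000 vs apothem 1.2 → ∈ W
#5 (3, 2, 3, -2): internal (0.1716, -3.0000); octagon support 3.0000 vs apothem 1.2 → ∉ W
#6 (1, -3, 2, 1): internal (3.8284, -3.4142); octagon support 5.1213 vs apothem 1.2 → ∉ W

1, 4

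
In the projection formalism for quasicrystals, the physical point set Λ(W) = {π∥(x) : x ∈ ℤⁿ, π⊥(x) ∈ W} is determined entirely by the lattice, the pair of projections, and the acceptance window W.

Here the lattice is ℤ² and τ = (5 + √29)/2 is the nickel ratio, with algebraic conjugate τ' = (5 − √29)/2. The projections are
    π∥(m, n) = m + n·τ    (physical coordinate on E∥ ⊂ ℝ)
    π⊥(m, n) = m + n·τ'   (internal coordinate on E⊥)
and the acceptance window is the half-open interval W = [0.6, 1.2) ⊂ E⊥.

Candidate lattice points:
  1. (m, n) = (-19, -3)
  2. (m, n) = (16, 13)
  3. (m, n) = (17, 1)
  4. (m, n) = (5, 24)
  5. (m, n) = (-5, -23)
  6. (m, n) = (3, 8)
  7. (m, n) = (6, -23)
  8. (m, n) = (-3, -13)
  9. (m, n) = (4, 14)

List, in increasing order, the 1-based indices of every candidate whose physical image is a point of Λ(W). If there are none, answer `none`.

none

Compute τ' = (5−√29)/2 = -0.192582, so π⊥(m,n) = m -0.192582·n.
candidate 1: (m,n)=(-19,-3) → π∥ = -19-3·τ ≈ -34.577747, π⊥ = -19-3·τ' ≈ -18.422253 ∉ [0.6, 1.2) ⇒ out
candidate 2: (m,n)=(16,13) → π∥ = 16+13·τ ≈ 83.503571, π⊥ = 16+13·τ' ≈ 13.496429 ∉ [0.6, 1.2) ⇒ out
candidate 3: (m,n)=(17,1) → π∥ = 17+1·τ ≈ 22.192582, π⊥ = 17+1·τ' ≈ 16.807418 ∉ [0.6, 1.2) ⇒ out
candidate 4: (m,n)=(5,24) → π∥ = 5+24·τ ≈ 129.621978, π⊥ = 5+24·τ' ≈ 0.378022 ∉ [0.6, 1.2) ⇒ out
candidate 5: (m,n)=(-5,-23) → π∥ = -5-23·τ ≈ -124.429395, π⊥ = -5-23·τ' ≈ -0.570605 ∉ [0.6, 1.2) ⇒ out
candidate 6: (m,n)=(3,8) → π∥ = 3+8·τ ≈ 44.540659, π⊥ = 3+8·τ' ≈ 1.459341 ∉ [0.6, 1.2) ⇒ out
candidate 7: (m,n)=(6,-23) → π∥ = 6-23·τ ≈ -113.429395, π⊥ = 6-23·τ' ≈ 10.429395 ∉ [0.6, 1.2) ⇒ out
candidate 8: (m,n)=(-3,-13) → π∥ = -3-13·τ ≈ -70.503571, π⊥ = -3-13·τ' ≈ -0.496429 ∉ [0.6, 1.2) ⇒ out
candidate 9: (m,n)=(4,14) → π∥ = 4+14·τ ≈ 76.696154, π⊥ = 4+14·τ' ≈ 1.303846 ∉ [0.6, 1.2) ⇒ out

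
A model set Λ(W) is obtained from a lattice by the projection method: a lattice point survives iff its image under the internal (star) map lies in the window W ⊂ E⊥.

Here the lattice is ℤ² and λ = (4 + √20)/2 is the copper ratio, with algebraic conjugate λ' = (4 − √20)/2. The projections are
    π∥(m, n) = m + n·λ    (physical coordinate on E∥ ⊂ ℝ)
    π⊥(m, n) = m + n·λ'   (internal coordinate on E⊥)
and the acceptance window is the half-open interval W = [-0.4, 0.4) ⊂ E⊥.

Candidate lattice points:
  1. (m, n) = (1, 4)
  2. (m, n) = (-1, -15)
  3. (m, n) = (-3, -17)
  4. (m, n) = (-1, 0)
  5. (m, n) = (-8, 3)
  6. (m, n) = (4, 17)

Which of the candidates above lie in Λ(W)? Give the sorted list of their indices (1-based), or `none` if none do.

λ' = (4−√20)/2 ≈ -0.236068.
candidate 1: (m,n)=(1,4) → π∥ = 1+4·λ ≈ 17.944272, π⊥ = 1+4·λ' ≈ 0.055728 ∈ [-0.4, 0.4) ⇒ IN Λ
candidate 2: (m,n)=(-1,-15) → π∥ = -1-15·λ ≈ -64.541020, π⊥ = -1-15·λ' ≈ 2.541020 ∉ [-0.4, 0.4) ⇒ out
candidate 3: (m,n)=(-3,-17) → π∥ = -3-17·λ ≈ -75.013156, π⊥ = -3-17·λ' ≈ 1.013156 ∉ [-0.4, 0.4) ⇒ out
candidate 4: (m,n)=(-1,0) → π∥ = -1+0·λ ≈ -1.000000, π⊥ = -1+0·λ' ≈ -1.000000 ∉ [-0.4, 0.4) ⇒ out
candidate 5: (m,n)=(-8,3) → π∥ = -8+3·λ ≈ 4.708204, π⊥ = -8+3·λ' ≈ -8.708204 ∉ [-0.4, 0.4) ⇒ out
candidate 6: (m,n)=(4,17) → π∥ = 4+17·λ ≈ 76.013156, π⊥ = 4+17·λ' ≈ -0.013156 ∈ [-0.4, 0.4) ⇒ IN Λ

1, 6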